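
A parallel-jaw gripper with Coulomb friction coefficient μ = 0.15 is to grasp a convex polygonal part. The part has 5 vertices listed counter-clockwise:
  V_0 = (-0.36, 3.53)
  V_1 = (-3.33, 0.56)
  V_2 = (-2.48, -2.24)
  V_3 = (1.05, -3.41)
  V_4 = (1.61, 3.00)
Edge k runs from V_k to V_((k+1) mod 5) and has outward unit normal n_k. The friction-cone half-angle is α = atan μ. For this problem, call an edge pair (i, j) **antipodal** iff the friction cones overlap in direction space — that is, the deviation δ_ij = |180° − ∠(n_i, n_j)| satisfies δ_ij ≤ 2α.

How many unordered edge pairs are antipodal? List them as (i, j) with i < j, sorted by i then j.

count = 1; pairs: (2,4)

α = atan 0.15 = 8.53°;  2α = 17.06°
n_0 = (-0.7071, +0.7071)
n_1 = (-0.9569, -0.2905)
n_2 = (-0.3146, -0.9492)
n_3 = (+0.9962, -0.0870)
n_4 = (+0.2598, +0.9657)
  (0,1): δ = 118.11°  ·
  (0,2): δ = 63.34°  ·
  (0,3): δ = 40.01°  ·
  (0,4): δ = 119.94°  ·
  (1,2): δ = 125.22°  ·
  (1,3): δ = 21.88°  ·
  (1,4): δ = 58.06°  ·
  (2,3): δ = 76.66°  ·
  (2,4): δ = 3.28°  ✓
  (3,4): δ = 100.07°  ·
antipodal pairs: 1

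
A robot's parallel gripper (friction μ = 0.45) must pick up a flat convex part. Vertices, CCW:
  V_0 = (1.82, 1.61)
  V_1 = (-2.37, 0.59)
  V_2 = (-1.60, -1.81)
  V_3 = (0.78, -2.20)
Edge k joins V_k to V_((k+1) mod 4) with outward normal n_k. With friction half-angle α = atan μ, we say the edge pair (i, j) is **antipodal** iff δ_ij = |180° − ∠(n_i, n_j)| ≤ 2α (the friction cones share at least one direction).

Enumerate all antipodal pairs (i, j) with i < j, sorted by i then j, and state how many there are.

count = 2; pairs: (0,2), (1,3)

α = atan 0.45 = 24.23°;  2α = 48.46°
n_0 = (-0.2365, +0.9716)
n_1 = (-0.9522, -0.3055)
n_2 = (-0.1617, -0.9868)
n_3 = (+0.9647, -0.2633)
  (0,1): δ = 85.89°  ·
  (0,2): δ = 22.99°  ✓
  (0,3): δ = 61.05°  ·
  (1,2): δ = 117.09°  ·
  (1,3): δ = 33.06°  ✓
  (2,3): δ = 95.96°  ·
antipodal pairs: 2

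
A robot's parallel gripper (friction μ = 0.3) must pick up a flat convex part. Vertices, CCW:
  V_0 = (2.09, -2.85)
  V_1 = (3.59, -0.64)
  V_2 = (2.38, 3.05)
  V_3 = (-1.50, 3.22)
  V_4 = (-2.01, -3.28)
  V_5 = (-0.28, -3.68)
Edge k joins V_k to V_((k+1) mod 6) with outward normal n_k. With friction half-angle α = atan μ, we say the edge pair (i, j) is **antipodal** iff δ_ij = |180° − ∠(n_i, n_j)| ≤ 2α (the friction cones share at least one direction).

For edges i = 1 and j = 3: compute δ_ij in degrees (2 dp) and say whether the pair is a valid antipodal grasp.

α = atan 0.3 = 16.70°;  2α = 33.40°
edge 1: e_1 = (-1.21, +3.69);  n_1 = (+0.9502, +0.3116)
edge 3: e_3 = (-0.51, -6.50);  n_3 = (-0.9969, +0.0782)
∠(n_1, n_3) = 157.36°
δ = |180° − 157.36°| = 22.64°
22.64° ≤ 2α = 33.40°  →  valid

δ = 22.64°, valid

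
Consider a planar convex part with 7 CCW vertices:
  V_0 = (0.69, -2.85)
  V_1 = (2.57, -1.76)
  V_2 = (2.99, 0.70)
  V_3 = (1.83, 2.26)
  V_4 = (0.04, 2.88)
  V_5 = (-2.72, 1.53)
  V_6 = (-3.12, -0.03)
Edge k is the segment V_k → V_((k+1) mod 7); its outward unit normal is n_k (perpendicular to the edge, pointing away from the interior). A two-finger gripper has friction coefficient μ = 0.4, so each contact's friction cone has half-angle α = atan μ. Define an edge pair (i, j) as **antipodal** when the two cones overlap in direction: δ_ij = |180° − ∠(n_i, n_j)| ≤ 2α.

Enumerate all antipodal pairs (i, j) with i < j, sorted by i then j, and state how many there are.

α = atan 0.4 = 21.80°;  2α = 43.60°
n_0 = (+0.5016, -0.8651)
n_1 = (+0.9857, -0.1683)
n_2 = (+0.8025, +0.5967)
n_3 = (+0.3273, +0.9449)
n_4 = (-0.4394, +0.8983)
n_5 = (-0.9687, +0.2484)
n_6 = (-0.5949, -0.8038)
  (0,1): δ = 129.79°  ·
  (0,2): δ = 83.47°  ·
  (0,3): δ = 49.21°  ·
  (0,4): δ = 4.04°  ✓
  (0,5): δ = 45.51°  ·
  (0,6): δ = 113.39°  ·
  (1,2): δ = 133.68°  ·
  (1,3): δ = 99.42°  ·
  (1,4): δ = 54.25°  ·
  (1,5): δ = 4.69°  ✓
  (1,6): δ = 63.18°  ·
  (2,3): δ = 145.74°  ·
  (2,4): δ = 100.57°  ·
  (2,5): δ = 51.02°  ·
  (2,6): δ = 16.86°  ✓
  (3,4): δ = 134.83°  ·
  (3,5): δ = 85.28°  ·
  (3,6): δ = 17.40°  ✓
  (4,5): δ = 130.45°  ·
  (4,6): δ = 62.57°  ·
  (5,6): δ = 112.13°  ·
antipodal pairs: 4

count = 4; pairs: (0,4), (1,5), (2,6), (3,6)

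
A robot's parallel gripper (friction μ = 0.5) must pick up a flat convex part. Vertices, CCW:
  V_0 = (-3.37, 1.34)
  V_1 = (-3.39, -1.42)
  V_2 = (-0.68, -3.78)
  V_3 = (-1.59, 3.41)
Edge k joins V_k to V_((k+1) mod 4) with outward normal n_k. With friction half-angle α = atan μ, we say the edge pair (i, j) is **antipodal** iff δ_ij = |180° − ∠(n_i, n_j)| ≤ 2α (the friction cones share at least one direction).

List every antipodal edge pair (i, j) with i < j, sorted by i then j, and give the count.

α = atan 0.5 = 26.57°;  2α = 53.13°
n_0 = (-1.0000, +0.0072)
n_1 = (-0.6567, -0.7541)
n_2 = (+0.9921, +0.1256)
n_3 = (-0.7582, +0.6520)
  (0,1): δ = 130.64°  ·
  (0,2): δ = 7.63°  ✓
  (0,3): δ = 139.72°  ·
  (1,2): δ = 41.74°  ✓
  (1,3): δ = 90.36°  ·
  (2,3): δ = 47.91°  ✓
antipodal pairs: 3

count = 3; pairs: (0,2), (1,2), (2,3)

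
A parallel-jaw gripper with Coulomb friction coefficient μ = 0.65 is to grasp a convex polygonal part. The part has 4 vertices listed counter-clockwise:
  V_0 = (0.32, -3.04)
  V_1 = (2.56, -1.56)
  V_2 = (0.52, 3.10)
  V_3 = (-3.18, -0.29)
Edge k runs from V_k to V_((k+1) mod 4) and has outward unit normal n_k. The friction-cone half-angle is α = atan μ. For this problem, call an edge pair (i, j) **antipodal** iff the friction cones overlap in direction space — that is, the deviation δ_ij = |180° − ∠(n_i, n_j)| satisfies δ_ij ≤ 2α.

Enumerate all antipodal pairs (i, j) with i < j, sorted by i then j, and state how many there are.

count = 2; pairs: (0,2), (1,3)

α = atan 0.65 = 33.02°;  2α = 66.05°
n_0 = (+0.5513, -0.8343)
n_1 = (+0.9161, +0.4010)
n_2 = (-0.6755, +0.7373)
n_3 = (-0.6178, -0.7863)
  (0,1): δ = 99.81°  ·
  (0,2): δ = 9.04°  ✓
  (0,3): δ = 108.39°  ·
  (1,2): δ = 71.15°  ·
  (1,3): δ = 28.20°  ✓
  (2,3): δ = 80.65°  ·
antipodal pairs: 2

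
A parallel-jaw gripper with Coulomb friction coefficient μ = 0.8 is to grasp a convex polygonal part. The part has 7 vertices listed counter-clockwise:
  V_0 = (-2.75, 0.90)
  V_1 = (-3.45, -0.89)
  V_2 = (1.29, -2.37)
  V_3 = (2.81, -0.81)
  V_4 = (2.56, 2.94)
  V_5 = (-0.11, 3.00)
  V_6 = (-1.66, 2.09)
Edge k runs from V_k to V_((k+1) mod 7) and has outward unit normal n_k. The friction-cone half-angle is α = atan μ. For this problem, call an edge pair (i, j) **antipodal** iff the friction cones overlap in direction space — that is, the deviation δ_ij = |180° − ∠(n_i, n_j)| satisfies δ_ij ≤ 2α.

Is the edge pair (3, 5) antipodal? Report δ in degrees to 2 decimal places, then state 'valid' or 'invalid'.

δ = 63.40°, valid

α = atan 0.8 = 38.66°;  2α = 77.32°
edge 3: e_3 = (-0.25, +3.75);  n_3 = (+0.9978, +0.0665)
edge 5: e_5 = (-1.55, -0.91);  n_5 = (-0.5063, +0.8624)
∠(n_3, n_5) = 116.60°
δ = |180° − 116.60°| = 63.40°
63.40° ≤ 2α = 77.32°  →  valid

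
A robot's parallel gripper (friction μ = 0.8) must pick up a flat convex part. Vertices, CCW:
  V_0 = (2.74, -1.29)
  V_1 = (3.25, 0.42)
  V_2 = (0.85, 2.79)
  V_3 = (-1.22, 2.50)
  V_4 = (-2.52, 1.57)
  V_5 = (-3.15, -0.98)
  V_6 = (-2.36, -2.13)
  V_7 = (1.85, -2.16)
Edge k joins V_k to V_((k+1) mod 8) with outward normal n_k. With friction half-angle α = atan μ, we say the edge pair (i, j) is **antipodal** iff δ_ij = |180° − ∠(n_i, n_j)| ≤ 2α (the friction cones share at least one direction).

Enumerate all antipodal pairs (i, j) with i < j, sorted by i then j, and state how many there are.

count = 14; pairs: (0,2), (0,3), (0,4), (0,5), (1,4), (1,5), (1,6), (2,5), (2,6), (2,7), (3,6), (3,7), (4,6), (4,7)

α = atan 0.8 = 38.66°;  2α = 77.32°
n_0 = (+0.9583, -0.2858)
n_1 = (+0.7026, +0.7115)
n_2 = (-0.1387, +0.9903)
n_3 = (-0.5818, +0.8133)
n_4 = (-0.9708, +0.2398)
n_5 = (-0.8243, -0.5662)
n_6 = (-0.0071, -1.0000)
n_7 = (+0.6990, -0.7151)
  (0,1): δ = 118.03°  ·
  (0,2): δ = 65.42°  ✓
  (0,3): δ = 37.81°  ✓
  (0,4): δ = 2.73°  ✓
  (0,5): δ = 51.09°  ✓
  (0,6): δ = 106.20°  ·
  (0,7): δ = 150.96°  ·
  (1,2): δ = 127.39°  ·
  (1,3): δ = 99.78°  ·
  (1,4): δ = 59.24°  ✓
  (1,5): δ = 10.87°  ✓
  (1,6): δ = 44.23°  ✓
  (1,7): δ = 88.99°  ·
  (2,3): δ = 152.40°  ·
  (2,4): δ = 111.85°  ·
  (2,5): δ = 63.49°  ✓
  (2,6): δ = 8.38°  ✓
  (2,7): δ = 36.37°  ✓
  (3,4): δ = 139.46°  ·
  (3,5): δ = 91.09°  ·
  (3,6): δ = 35.99°  ✓
  (3,7): δ = 8.77°  ✓
  (4,5): δ = 131.64°  ·
  (4,6): δ = 76.53°  ✓
  (4,7): δ = 31.77°  ✓
  (5,6): δ = 124.90°  ·
  (5,7): δ = 80.14°  ·
  (6,7): δ = 135.24°  ·
antipodal pairs: 14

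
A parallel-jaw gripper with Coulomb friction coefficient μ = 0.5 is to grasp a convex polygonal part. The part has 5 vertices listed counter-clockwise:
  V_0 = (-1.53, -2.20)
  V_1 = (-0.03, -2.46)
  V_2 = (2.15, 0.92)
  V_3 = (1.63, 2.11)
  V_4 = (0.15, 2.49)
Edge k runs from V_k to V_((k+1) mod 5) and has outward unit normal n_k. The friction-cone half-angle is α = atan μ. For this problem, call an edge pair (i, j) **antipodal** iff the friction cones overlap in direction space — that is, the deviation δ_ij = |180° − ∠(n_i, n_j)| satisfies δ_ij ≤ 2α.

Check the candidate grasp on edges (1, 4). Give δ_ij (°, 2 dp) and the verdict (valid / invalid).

α = atan 0.5 = 26.57°;  2α = 53.13°
edge 1: e_1 = (+2.18, +3.38);  n_1 = (+0.8404, -0.5420)
edge 4: e_4 = (-1.68, -4.69);  n_4 = (-0.9414, +0.3372)
∠(n_1, n_4) = 166.89°
δ = |180° − 166.89°| = 13.11°
13.11° ≤ 2α = 53.13°  →  valid

δ = 13.11°, valid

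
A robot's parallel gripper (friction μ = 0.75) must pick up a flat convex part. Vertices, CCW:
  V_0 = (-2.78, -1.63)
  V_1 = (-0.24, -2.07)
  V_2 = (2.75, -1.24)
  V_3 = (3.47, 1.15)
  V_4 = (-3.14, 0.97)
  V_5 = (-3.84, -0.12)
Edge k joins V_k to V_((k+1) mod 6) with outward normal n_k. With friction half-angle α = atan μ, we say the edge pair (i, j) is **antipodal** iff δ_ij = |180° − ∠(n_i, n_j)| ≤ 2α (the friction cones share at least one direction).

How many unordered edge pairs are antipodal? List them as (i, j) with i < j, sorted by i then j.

α = atan 0.75 = 36.87°;  2α = 73.74°
n_0 = (-0.1707, -0.9853)
n_1 = (+0.2675, -0.9636)
n_2 = (+0.9575, -0.2885)
n_3 = (-0.0272, +0.9996)
n_4 = (-0.8414, +0.5404)
n_5 = (-0.8185, -0.5746)
  (0,1): δ = 154.66°  ·
  (0,2): δ = 96.94°  ·
  (0,3): δ = 11.39°  ✓
  (0,4): δ = 67.12°  ✓
  (0,5): δ = 134.90°  ·
  (1,2): δ = 122.28°  ·
  (1,3): δ = 13.95°  ✓
  (1,4): δ = 41.78°  ✓
  (1,5): δ = 109.55°  ·
  (2,3): δ = 71.67°  ✓
  (2,4): δ = 15.94°  ✓
  (2,5): δ = 51.83°  ✓
  (3,4): δ = 124.27°  ·
  (3,5): δ = 56.49°  ✓
  (4,5): δ = 112.22°  ·
antipodal pairs: 8

count = 8; pairs: (0,3), (0,4), (1,3), (1,4), (2,3), (2,4), (2,5), (3,5)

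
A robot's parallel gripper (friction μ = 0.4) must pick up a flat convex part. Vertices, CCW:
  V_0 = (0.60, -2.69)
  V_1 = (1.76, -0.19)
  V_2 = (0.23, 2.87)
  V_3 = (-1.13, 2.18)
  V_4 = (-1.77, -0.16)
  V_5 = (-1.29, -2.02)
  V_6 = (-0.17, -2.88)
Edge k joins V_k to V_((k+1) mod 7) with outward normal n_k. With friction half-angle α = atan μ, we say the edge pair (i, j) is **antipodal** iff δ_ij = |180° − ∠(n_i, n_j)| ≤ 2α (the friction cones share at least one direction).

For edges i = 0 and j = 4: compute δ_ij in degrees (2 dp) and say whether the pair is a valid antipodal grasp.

δ = 39.36°, valid

α = atan 0.4 = 21.80°;  2α = 43.60°
edge 0: e_0 = (+1.16, +2.50);  n_0 = (+0.9071, -0.4209)
edge 4: e_4 = (+0.48, -1.86);  n_4 = (-0.9683, -0.2499)
∠(n_0, n_4) = 140.64°
δ = |180° − 140.64°| = 39.36°
39.36° ≤ 2α = 43.60°  →  valid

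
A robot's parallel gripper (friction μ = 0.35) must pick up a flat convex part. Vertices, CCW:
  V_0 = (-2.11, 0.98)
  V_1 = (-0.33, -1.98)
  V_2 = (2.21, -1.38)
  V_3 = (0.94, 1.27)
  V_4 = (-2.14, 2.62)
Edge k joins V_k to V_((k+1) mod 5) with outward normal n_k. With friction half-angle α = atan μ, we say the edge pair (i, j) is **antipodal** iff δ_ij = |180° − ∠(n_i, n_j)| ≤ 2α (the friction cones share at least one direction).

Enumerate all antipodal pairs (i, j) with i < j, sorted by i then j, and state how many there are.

count = 4; pairs: (0,2), (0,3), (1,3), (2,4)

α = atan 0.35 = 19.29°;  2α = 38.58°
n_0 = (-0.8570, -0.5153)
n_1 = (+0.2299, -0.9732)
n_2 = (+0.9018, +0.4322)
n_3 = (+0.4014, +0.9159)
n_4 = (-0.9998, -0.0183)
  (0,1): δ = 107.73°  ·
  (0,2): δ = 5.41°  ✓
  (0,3): δ = 35.31°  ✓
  (0,4): δ = 150.03°  ·
  (1,2): δ = 77.68°  ·
  (1,3): δ = 36.96°  ✓
  (1,4): δ = 77.76°  ·
  (2,3): δ = 139.27°  ·
  (2,4): δ = 24.56°  ✓
  (3,4): δ = 65.28°  ·
antipodal pairs: 4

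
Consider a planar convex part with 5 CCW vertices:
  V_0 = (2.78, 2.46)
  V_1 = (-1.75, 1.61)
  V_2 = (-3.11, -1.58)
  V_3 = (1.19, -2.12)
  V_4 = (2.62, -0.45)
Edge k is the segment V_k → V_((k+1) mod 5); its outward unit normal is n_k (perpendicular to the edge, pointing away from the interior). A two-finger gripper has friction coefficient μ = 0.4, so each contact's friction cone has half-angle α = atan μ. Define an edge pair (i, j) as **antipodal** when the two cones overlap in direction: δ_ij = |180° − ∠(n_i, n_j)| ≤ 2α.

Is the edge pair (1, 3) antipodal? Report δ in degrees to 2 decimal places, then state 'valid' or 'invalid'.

δ = 17.48°, valid

α = atan 0.4 = 21.80°;  2α = 43.60°
edge 1: e_1 = (-1.36, -3.19);  n_1 = (-0.9199, +0.3922)
edge 3: e_3 = (+1.43, +1.67);  n_3 = (+0.7596, -0.6504)
∠(n_1, n_3) = 162.52°
δ = |180° − 162.52°| = 17.48°
17.48° ≤ 2α = 43.60°  →  valid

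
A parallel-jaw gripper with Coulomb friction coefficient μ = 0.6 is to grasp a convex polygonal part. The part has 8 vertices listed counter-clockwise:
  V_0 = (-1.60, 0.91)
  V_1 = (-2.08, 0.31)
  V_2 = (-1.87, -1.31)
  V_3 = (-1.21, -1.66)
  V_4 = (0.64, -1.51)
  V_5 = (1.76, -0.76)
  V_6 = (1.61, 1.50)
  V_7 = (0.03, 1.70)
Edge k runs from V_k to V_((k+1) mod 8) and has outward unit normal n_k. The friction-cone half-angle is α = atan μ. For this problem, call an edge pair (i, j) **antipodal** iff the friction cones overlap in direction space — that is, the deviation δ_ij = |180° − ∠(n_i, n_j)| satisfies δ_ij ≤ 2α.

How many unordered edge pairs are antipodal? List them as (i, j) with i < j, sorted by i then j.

count = 11; pairs: (0,3), (0,4), (0,5), (1,5), (2,5), (2,6), (2,7), (3,6), (3,7), (4,6), (4,7)

α = atan 0.6 = 30.96°;  2α = 61.93°
n_0 = (-0.7809, +0.6247)
n_1 = (-0.9917, -0.1286)
n_2 = (-0.4685, -0.8835)
n_3 = (+0.0808, -0.9967)
n_4 = (+0.5564, -0.8309)
n_5 = (+0.9978, +0.0662)
n_6 = (+0.1256, +0.9921)
n_7 = (-0.4361, +0.8999)
  (0,1): δ = 133.95°  ·
  (0,2): δ = 79.28°  ·
  (0,3): δ = 46.70°  ✓
  (0,4): δ = 17.53°  ✓
  (0,5): δ = 42.46°  ✓
  (0,6): δ = 121.45°  ·
  (0,7): δ = 154.52°  ·
  (1,2): δ = 125.32°  ·
  (1,3): δ = 92.75°  ·
  (1,4): δ = 63.58°  ·
  (1,5): δ = 3.59°  ✓
  (1,6): δ = 75.40°  ·
  (1,7): δ = 108.47°  ·
  (2,3): δ = 147.43°  ·
  (2,4): δ = 118.25°  ·
  (2,5): δ = 58.27°  ✓
  (2,6): δ = 20.72°  ✓
  (2,7): δ = 53.79°  ✓
  (3,4): δ = 150.83°  ·
  (3,5): δ = 90.84°  ·
  (3,6): δ = 11.85°  ✓
  (3,7): δ = 21.22°  ✓
  (4,5): δ = 120.01°  ·
  (4,6): δ = 41.02°  ✓
  (4,7): δ = 7.95°  ✓
  (5,6): δ = 101.01°  ·
  (5,7): δ = 67.94°  ·
  (6,7): δ = 146.93°  ·
antipodal pairs: 11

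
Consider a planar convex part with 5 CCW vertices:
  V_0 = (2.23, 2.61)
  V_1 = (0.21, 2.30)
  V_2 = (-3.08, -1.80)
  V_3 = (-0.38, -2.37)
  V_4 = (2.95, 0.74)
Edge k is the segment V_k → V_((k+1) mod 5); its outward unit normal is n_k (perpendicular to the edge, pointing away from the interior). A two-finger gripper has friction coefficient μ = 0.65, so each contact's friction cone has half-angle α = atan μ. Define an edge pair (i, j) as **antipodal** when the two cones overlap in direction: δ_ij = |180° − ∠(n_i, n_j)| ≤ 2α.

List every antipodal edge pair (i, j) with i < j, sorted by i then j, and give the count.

α = atan 0.65 = 33.02°;  2α = 66.05°
n_0 = (-0.1517, +0.9884)
n_1 = (-0.7799, +0.6259)
n_2 = (-0.2066, -0.9784)
n_3 = (+0.6826, -0.7308)
n_4 = (+0.9332, +0.3593)
  (0,1): δ = 137.47°  ·
  (0,2): δ = 20.65°  ✓
  (0,3): δ = 34.32°  ✓
  (0,4): δ = 102.33°  ·
  (1,2): δ = 63.18°  ✓
  (1,3): δ = 8.21°  ✓
  (1,4): δ = 59.80°  ✓
  (2,3): δ = 125.04°  ·
  (2,4): δ = 57.02°  ✓
  (3,4): δ = 111.99°  ·
antipodal pairs: 6

count = 6; pairs: (0,2), (0,3), (1,2), (1,3), (1,4), (2,4)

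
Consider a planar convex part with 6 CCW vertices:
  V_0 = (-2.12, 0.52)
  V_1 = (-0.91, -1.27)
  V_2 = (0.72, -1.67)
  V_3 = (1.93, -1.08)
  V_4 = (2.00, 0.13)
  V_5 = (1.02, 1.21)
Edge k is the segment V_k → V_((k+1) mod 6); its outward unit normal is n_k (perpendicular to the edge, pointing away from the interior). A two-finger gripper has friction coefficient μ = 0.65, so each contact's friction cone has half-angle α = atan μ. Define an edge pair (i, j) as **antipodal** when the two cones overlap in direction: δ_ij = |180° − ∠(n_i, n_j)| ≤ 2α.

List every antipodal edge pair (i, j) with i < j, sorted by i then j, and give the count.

count = 5; pairs: (0,3), (0,4), (1,4), (1,5), (2,5)

α = atan 0.65 = 33.02°;  2α = 66.05°
n_0 = (-0.8285, -0.5600)
n_1 = (-0.2383, -0.9712)
n_2 = (+0.4383, -0.8988)
n_3 = (+0.9983, -0.0578)
n_4 = (+0.7406, +0.6720)
n_5 = (-0.2146, +0.9767)
  (0,1): δ = 137.85°  ·
  (0,2): δ = 98.06°  ·
  (0,3): δ = 37.37°  ✓
  (0,4): δ = 8.16°  ✓
  (0,5): δ = 68.34°  ·
  (1,2): δ = 140.22°  ·
  (1,3): δ = 79.52°  ·
  (1,4): δ = 33.99°  ✓
  (1,5): δ = 26.18°  ✓
  (2,3): δ = 119.30°  ·
  (2,4): δ = 73.77°  ·
  (2,5): δ = 13.60°  ✓
  (3,4): δ = 134.47°  ·
  (3,5): δ = 74.30°  ·
  (4,5): δ = 119.83°  ·
antipodal pairs: 5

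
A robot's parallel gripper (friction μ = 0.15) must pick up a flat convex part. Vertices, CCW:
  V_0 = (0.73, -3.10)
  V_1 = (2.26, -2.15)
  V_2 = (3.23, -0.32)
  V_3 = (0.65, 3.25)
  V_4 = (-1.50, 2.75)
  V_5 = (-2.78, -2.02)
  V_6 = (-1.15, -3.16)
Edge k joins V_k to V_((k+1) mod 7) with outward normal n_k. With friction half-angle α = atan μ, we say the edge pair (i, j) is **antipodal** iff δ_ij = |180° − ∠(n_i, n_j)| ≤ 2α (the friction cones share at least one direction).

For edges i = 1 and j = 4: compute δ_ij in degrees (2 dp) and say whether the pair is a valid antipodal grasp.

α = atan 0.15 = 8.53°;  2α = 17.06°
edge 1: e_1 = (+0.97, +1.83);  n_1 = (+0.8836, -0.4683)
edge 4: e_4 = (-1.28, -4.77);  n_4 = (-0.9658, +0.2592)
∠(n_1, n_4) = 167.10°
δ = |180° − 167.10°| = 12.90°
12.90° ≤ 2α = 17.06°  →  valid

δ = 12.90°, valid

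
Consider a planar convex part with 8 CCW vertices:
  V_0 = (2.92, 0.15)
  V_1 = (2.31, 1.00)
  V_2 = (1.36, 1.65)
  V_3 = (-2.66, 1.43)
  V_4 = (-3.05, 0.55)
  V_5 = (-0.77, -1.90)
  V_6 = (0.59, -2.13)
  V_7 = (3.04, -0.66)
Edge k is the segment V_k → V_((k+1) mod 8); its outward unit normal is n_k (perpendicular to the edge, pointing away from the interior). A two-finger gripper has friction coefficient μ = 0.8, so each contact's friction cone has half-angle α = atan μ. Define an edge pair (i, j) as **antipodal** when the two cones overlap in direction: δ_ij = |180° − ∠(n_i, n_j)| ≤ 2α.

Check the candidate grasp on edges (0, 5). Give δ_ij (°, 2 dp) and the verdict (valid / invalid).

δ = 44.74°, valid

α = atan 0.8 = 38.66°;  2α = 77.32°
edge 0: e_0 = (-0.61, +0.85);  n_0 = (+0.8124, +0.5830)
edge 5: e_5 = (+1.36, -0.23);  n_5 = (-0.1667, -0.9860)
∠(n_0, n_5) = 135.26°
δ = |180° − 135.26°| = 44.74°
44.74° ≤ 2α = 77.32°  →  valid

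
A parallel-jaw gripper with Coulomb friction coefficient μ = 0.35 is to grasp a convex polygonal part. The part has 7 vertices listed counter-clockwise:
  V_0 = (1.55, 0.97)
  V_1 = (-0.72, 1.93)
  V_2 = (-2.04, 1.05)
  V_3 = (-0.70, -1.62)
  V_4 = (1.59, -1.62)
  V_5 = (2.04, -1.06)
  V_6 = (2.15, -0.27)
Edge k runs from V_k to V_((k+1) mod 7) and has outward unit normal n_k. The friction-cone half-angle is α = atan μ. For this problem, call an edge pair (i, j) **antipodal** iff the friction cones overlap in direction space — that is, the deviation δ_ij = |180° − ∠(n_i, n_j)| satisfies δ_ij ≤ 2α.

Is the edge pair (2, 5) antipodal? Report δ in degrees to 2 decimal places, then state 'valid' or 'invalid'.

α = atan 0.35 = 19.29°;  2α = 38.58°
edge 2: e_2 = (+1.34, -2.67);  n_2 = (-0.8938, -0.4486)
edge 5: e_5 = (+0.11, +0.79);  n_5 = (+0.9904, -0.1379)
∠(n_2, n_5) = 145.42°
δ = |180° − 145.42°| = 34.58°
34.58° ≤ 2α = 38.58°  →  valid

δ = 34.58°, valid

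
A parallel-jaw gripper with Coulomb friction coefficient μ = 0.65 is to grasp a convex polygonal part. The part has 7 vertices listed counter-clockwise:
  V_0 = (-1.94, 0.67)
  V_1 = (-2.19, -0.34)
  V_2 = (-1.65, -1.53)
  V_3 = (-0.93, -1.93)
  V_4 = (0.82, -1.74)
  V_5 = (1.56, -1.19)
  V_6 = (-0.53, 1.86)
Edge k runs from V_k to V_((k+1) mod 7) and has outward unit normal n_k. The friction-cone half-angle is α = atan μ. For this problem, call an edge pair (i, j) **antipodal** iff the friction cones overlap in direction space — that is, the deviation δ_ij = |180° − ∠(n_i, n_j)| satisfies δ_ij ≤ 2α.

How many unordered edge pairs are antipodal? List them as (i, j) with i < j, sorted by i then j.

count = 7; pairs: (0,4), (0,5), (1,5), (2,5), (3,5), (3,6), (4,6)

α = atan 0.65 = 33.02°;  2α = 66.05°
n_0 = (-0.9707, +0.2403)
n_1 = (-0.9106, -0.4132)
n_2 = (-0.4856, -0.8742)
n_3 = (+0.1079, -0.9942)
n_4 = (+0.5965, -0.8026)
n_5 = (+0.8249, +0.5653)
n_6 = (-0.6450, +0.7642)
  (0,1): δ = 141.69°  ·
  (0,2): δ = 105.15°  ·
  (0,3): δ = 69.90°  ·
  (0,4): δ = 39.48°  ✓
  (0,5): δ = 48.32°  ✓
  (0,6): δ = 144.07°  ·
  (1,2): δ = 143.46°  ·
  (1,3): δ = 108.21°  ·
  (1,4): δ = 77.79°  ·
  (1,5): δ = 10.01°  ✓
  (1,6): δ = 105.76°  ·
  (2,3): δ = 144.75°  ·
  (2,4): δ = 114.32°  ·
  (2,5): δ = 26.52°  ✓
  (2,6): δ = 69.22°  ·
  (3,4): δ = 149.58°  ·
  (3,5): δ = 61.78°  ✓
  (3,6): δ = 33.97°  ✓
  (4,5): δ = 92.20°  ·
  (4,6): δ = 3.54°  ✓
  (5,6): δ = 84.26°  ·
antipodal pairs: 7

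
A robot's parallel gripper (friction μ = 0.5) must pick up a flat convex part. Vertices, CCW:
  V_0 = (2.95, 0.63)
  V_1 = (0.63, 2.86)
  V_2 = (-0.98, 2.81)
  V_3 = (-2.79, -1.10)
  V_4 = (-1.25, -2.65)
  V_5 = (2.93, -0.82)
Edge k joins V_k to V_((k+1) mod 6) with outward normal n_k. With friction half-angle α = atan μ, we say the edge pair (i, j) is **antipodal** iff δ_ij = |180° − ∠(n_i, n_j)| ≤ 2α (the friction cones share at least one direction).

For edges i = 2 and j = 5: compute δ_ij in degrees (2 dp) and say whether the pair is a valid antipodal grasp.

δ = 24.05°, valid

α = atan 0.5 = 26.57°;  2α = 53.13°
edge 2: e_2 = (-1.81, -3.91);  n_2 = (-0.9075, +0.4201)
edge 5: e_5 = (+0.02, +1.45);  n_5 = (+0.9999, -0.0138)
∠(n_2, n_5) = 155.95°
δ = |180° − 155.95°| = 24.05°
24.05° ≤ 2α = 53.13°  →  valid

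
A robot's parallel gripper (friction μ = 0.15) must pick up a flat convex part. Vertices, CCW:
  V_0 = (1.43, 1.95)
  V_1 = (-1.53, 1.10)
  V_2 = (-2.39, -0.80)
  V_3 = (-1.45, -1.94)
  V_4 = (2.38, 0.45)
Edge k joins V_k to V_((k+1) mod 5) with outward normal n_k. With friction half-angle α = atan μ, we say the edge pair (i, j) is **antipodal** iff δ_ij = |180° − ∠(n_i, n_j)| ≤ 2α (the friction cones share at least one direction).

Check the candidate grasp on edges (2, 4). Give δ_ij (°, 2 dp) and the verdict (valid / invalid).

α = atan 0.15 = 8.53°;  2α = 17.06°
edge 2: e_2 = (+0.94, -1.14);  n_2 = (-0.7715, -0.6362)
edge 4: e_4 = (-0.95, +1.50);  n_4 = (+0.8448, +0.5351)
∠(n_2, n_4) = 172.84°
δ = |180° − 172.84°| = 7.16°
7.16° ≤ 2α = 17.06°  →  valid

δ = 7.16°, valid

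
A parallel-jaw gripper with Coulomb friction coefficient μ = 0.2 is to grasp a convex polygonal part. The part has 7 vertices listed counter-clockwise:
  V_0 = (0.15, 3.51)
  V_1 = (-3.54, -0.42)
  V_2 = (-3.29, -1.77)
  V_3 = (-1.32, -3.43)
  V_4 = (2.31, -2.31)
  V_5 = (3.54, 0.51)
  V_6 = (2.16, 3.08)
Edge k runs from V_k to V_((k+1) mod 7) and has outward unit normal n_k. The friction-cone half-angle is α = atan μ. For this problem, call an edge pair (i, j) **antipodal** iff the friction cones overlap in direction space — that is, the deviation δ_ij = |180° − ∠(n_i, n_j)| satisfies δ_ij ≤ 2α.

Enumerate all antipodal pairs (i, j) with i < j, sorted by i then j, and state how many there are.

α = atan 0.2 = 11.31°;  2α = 22.62°
n_0 = (-0.7290, +0.6845)
n_1 = (-0.9833, -0.1821)
n_2 = (-0.6444, -0.7647)
n_3 = (+0.2948, -0.9556)
n_4 = (+0.9166, -0.3998)
n_5 = (+0.8810, +0.4731)
n_6 = (+0.2092, +0.9779)
  (0,1): δ = 126.31°  ·
  (0,2): δ = 86.92°  ·
  (0,3): δ = 29.66°  ·
  (0,4): δ = 19.63°  ✓
  (0,5): δ = 71.43°  ·
  (0,6): δ = 121.12°  ·
  (1,2): δ = 140.61°  ·
  (1,3): δ = 83.34°  ·
  (1,4): δ = 34.06°  ·
  (1,5): δ = 17.74°  ✓
  (1,6): δ = 67.43°  ·
  (2,3): δ = 122.73°  ·
  (2,4): δ = 73.45°  ·
  (2,5): δ = 21.65°  ✓
  (2,6): δ = 28.04°  ·
  (3,4): δ = 130.71°  ·
  (3,5): δ = 78.91°  ·
  (3,6): δ = 29.22°  ·
  (4,5): δ = 128.20°  ·
  (4,6): δ = 78.51°  ·
  (5,6): δ = 130.31°  ·
antipodal pairs: 3

count = 3; pairs: (0,4), (1,5), (2,5)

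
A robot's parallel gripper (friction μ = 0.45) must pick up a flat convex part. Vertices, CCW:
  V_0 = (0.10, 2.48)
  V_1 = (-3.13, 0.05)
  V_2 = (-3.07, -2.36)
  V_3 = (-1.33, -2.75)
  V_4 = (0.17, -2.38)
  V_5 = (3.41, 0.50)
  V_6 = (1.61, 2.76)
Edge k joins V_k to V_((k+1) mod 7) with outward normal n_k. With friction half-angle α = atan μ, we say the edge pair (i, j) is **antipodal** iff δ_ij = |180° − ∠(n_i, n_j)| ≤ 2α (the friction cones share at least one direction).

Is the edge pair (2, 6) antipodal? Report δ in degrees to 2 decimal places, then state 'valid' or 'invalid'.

α = atan 0.45 = 24.23°;  2α = 48.46°
edge 2: e_2 = (+1.74, -0.39);  n_2 = (-0.2187, -0.9758)
edge 6: e_6 = (-1.51, -0.28);  n_6 = (-0.1823, +0.9832)
∠(n_2, n_6) = 156.86°
δ = |180° − 156.86°| = 23.14°
23.14° ≤ 2α = 48.46°  →  valid

δ = 23.14°, valid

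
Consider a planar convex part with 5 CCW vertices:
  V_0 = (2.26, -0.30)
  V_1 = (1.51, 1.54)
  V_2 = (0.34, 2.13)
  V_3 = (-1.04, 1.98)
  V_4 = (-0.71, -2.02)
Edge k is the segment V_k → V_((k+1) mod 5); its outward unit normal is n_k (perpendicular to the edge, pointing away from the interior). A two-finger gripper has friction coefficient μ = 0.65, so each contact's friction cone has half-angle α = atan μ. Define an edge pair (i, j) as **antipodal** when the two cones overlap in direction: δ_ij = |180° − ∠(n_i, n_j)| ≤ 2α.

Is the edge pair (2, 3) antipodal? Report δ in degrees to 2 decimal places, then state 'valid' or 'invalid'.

δ = 91.49°, invalid

α = atan 0.65 = 33.02°;  2α = 66.05°
edge 2: e_2 = (-1.38, -0.15);  n_2 = (-0.1081, +0.9941)
edge 3: e_3 = (+0.33, -4.00);  n_3 = (-0.9966, -0.0822)
∠(n_2, n_3) = 88.51°
δ = |180° − 88.51°| = 91.49°
91.49° > 2α = 66.05°  →  invalid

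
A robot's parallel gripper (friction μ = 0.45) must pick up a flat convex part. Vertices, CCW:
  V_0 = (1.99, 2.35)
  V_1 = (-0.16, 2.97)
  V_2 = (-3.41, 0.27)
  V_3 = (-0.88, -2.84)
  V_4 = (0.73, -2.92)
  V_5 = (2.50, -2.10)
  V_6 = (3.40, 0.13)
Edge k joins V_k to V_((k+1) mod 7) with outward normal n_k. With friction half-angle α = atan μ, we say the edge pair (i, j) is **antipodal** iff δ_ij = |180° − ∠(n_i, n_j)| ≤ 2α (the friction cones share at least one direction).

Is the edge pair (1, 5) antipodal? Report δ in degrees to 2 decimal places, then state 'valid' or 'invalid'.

α = atan 0.45 = 24.23°;  2α = 48.46°
edge 1: e_1 = (-3.25, -2.70);  n_1 = (-0.6390, +0.7692)
edge 5: e_5 = (+0.90, +2.23);  n_5 = (+0.9273, -0.3743)
∠(n_1, n_5) = 151.70°
δ = |180° − 151.70°| = 28.30°
28.30° ≤ 2α = 48.46°  →  valid

δ = 28.30°, valid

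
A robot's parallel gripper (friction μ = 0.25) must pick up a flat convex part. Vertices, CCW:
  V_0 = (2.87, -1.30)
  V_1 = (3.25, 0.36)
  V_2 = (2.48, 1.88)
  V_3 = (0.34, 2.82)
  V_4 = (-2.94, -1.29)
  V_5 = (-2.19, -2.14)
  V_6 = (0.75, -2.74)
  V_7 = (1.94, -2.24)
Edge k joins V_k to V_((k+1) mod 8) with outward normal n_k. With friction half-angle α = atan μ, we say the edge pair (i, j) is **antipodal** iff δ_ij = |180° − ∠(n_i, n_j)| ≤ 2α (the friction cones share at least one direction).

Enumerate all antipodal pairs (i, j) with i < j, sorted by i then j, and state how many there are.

count = 5; pairs: (0,3), (1,4), (2,4), (2,5), (3,7)

α = atan 0.25 = 14.04°;  2α = 28.07°
n_0 = (+0.9748, -0.2231)
n_1 = (+0.8921, +0.4519)
n_2 = (+0.4022, +0.9156)
n_3 = (-0.7816, +0.6238)
n_4 = (-0.7498, -0.6616)
n_5 = (-0.2000, -0.9798)
n_6 = (+0.3874, -0.9219)
n_7 = (+0.7109, -0.7033)
  (0,1): δ = 140.24°  ·
  (0,2): δ = 100.82°  ·
  (0,3): δ = 25.70°  ✓
  (0,4): δ = 54.32°  ·
  (0,5): δ = 91.36°  ·
  (0,6): δ = 125.68°  ·
  (0,7): δ = 148.20°  ·
  (1,2): δ = 140.58°  ·
  (1,3): δ = 65.46°  ·
  (1,4): δ = 14.56°  ✓
  (1,5): δ = 51.60°  ·
  (1,6): δ = 85.92°  ·
  (1,7): δ = 108.44°  ·
  (2,3): δ = 104.88°  ·
  (2,4): δ = 24.86°  ✓
  (2,5): δ = 12.18°  ✓
  (2,6): δ = 46.50°  ·
  (2,7): δ = 69.02°  ·
  (3,4): δ = 99.98°  ·
  (3,5): δ = 62.94°  ·
  (3,6): δ = 28.62°  ·
  (3,7): δ = 6.10°  ✓
  (4,5): δ = 142.96°  ·
  (4,6): δ = 108.63°  ·
  (4,7): δ = 86.12°  ·
  (5,6): δ = 145.67°  ·
  (5,7): δ = 123.16°  ·
  (6,7): δ = 157.48°  ·
antipodal pairs: 5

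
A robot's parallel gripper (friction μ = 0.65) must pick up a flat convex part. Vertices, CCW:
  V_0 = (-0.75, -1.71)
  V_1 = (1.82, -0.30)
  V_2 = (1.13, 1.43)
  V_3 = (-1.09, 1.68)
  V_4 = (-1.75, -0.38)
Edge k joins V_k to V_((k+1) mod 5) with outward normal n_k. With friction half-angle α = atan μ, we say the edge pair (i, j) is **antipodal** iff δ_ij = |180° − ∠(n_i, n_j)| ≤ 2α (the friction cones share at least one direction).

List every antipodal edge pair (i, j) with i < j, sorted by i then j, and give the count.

α = atan 0.65 = 33.02°;  2α = 66.05°
n_0 = (+0.4810, -0.8767)
n_1 = (+0.9288, +0.3705)
n_2 = (+0.1119, +0.9937)
n_3 = (-0.9523, +0.3051)
n_4 = (-0.7993, -0.6010)
  (0,1): δ = 97.01°  ·
  (0,2): δ = 35.18°  ✓
  (0,3): δ = 43.48°  ✓
  (0,4): δ = 98.19°  ·
  (1,2): δ = 118.17°  ·
  (1,3): δ = 39.51°  ✓
  (1,4): δ = 15.19°  ✓
  (2,3): δ = 101.34°  ·
  (2,4): δ = 46.64°  ✓
  (3,4): δ = 125.30°  ·
antipodal pairs: 5

count = 5; pairs: (0,2), (0,3), (1,3), (1,4), (2,4)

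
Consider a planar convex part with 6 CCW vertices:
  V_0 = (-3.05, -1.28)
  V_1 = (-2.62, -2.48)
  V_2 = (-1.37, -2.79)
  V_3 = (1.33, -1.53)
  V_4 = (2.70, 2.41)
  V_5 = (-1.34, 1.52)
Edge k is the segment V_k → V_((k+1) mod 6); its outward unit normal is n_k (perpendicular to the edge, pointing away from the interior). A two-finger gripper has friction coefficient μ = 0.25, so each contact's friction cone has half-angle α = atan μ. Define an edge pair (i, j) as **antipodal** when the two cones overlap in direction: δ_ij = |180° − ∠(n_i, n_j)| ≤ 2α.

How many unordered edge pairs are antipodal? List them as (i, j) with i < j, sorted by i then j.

α = atan 0.25 = 14.04°;  2α = 28.07°
n_0 = (-0.9414, -0.3373)
n_1 = (-0.2407, -0.9706)
n_2 = (+0.4229, -0.9062)
n_3 = (+0.9445, -0.3284)
n_4 = (-0.2151, +0.9766)
n_5 = (-0.8534, +0.5212)
  (0,1): δ = 123.64°  ·
  (0,2): δ = 84.70°  ·
  (0,3): δ = 38.89°  ·
  (0,4): δ = 82.71°  ·
  (0,5): δ = 128.87°  ·
  (1,2): δ = 141.05°  ·
  (1,3): δ = 95.25°  ·
  (1,4): δ = 26.35°  ✓
  (1,5): δ = 72.52°  ·
  (2,3): δ = 134.19°  ·
  (2,4): δ = 12.59°  ✓
  (2,5): δ = 33.57°  ·
  (3,4): δ = 58.40°  ·
  (3,5): δ = 12.24°  ✓
  (4,5): δ = 133.84°  ·
antipodal pairs: 3

count = 3; pairs: (1,4), (2,4), (3,5)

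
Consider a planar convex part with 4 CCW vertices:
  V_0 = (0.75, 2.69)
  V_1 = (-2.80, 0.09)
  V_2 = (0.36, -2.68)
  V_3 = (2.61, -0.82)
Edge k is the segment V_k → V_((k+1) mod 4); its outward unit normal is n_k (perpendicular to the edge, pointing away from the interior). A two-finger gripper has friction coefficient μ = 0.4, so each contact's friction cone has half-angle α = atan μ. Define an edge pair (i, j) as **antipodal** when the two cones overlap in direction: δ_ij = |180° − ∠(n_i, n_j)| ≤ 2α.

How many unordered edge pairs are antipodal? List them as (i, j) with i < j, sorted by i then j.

count = 2; pairs: (0,2), (1,3)

α = atan 0.4 = 21.80°;  2α = 43.60°
n_0 = (-0.5909, +0.8068)
n_1 = (-0.6592, -0.7520)
n_2 = (+0.6371, -0.7707)
n_3 = (+0.8836, +0.4682)
  (0,1): δ = 77.46°  ·
  (0,2): δ = 3.36°  ✓
  (0,3): δ = 81.70°  ·
  (1,2): δ = 99.18°  ·
  (1,3): δ = 20.84°  ✓
  (2,3): δ = 101.66°  ·
antipodal pairs: 2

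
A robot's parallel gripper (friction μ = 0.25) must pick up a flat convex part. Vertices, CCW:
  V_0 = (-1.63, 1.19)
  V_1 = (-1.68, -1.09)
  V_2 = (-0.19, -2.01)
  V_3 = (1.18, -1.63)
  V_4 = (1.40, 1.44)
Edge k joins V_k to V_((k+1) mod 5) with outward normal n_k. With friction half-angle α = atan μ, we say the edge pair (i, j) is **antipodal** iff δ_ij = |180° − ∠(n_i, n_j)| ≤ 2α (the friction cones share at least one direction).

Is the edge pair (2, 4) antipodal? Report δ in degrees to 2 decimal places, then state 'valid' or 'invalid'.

α = atan 0.25 = 14.04°;  2α = 28.07°
edge 2: e_2 = (+1.37, +0.38);  n_2 = (+0.2673, -0.9636)
edge 4: e_4 = (-3.03, -0.25);  n_4 = (-0.0822, +0.9966)
∠(n_2, n_4) = 169.21°
δ = |180° − 169.21°| = 10.79°
10.79° ≤ 2α = 28.07°  →  valid

δ = 10.79°, valid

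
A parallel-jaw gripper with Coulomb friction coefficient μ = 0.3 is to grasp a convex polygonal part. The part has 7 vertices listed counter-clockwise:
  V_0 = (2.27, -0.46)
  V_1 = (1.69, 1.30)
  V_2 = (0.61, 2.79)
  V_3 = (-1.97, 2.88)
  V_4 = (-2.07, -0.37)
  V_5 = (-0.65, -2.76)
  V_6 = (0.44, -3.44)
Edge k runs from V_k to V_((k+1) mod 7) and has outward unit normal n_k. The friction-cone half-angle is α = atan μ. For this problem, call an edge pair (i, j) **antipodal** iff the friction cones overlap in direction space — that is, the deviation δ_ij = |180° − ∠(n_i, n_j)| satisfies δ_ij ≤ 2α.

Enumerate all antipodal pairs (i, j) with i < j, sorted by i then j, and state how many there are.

α = atan 0.3 = 16.70°;  2α = 33.40°
n_0 = (+0.9498, +0.3130)
n_1 = (+0.8097, +0.5869)
n_2 = (+0.0349, +0.9994)
n_3 = (-0.9995, +0.0308)
n_4 = (-0.8597, -0.5108)
n_5 = (-0.5293, -0.8484)
n_6 = (+0.8521, -0.5233)
  (0,1): δ = 162.30°  ·
  (0,2): δ = 110.24°  ·
  (0,3): δ = 20.00°  ✓
  (0,4): δ = 12.48°  ✓
  (0,5): δ = 39.80°  ·
  (0,6): δ = 130.21°  ·
  (1,2): δ = 127.93°  ·
  (1,3): δ = 37.70°  ·
  (1,4): δ = 5.22°  ✓
  (1,5): δ = 22.11°  ✓
  (1,6): δ = 112.51°  ·
  (2,3): δ = 89.76°  ·
  (2,4): δ = 57.29°  ·
  (2,5): δ = 29.96°  ✓
  (2,6): δ = 60.44°  ·
  (3,4): δ = 147.52°  ·
  (3,5): δ = 120.20°  ·
  (3,6): δ = 29.79°  ✓
  (4,5): δ = 152.67°  ·
  (4,6): δ = 62.27°  ·
  (5,6): δ = 89.60°  ·
antipodal pairs: 6

count = 6; pairs: (0,3), (0,4), (1,4), (1,5), (2,5), (3,6)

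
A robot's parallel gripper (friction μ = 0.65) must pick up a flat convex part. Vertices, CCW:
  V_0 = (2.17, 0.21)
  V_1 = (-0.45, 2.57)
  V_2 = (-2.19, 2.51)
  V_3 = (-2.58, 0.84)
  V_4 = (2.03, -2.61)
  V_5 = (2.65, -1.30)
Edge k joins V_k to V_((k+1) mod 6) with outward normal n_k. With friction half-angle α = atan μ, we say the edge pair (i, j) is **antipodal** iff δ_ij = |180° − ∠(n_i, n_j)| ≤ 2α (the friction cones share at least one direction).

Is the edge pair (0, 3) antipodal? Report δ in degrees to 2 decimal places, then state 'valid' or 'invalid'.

δ = 5.20°, valid

α = atan 0.65 = 33.02°;  2α = 66.05°
edge 0: e_0 = (-2.62, +2.36);  n_0 = (+0.6693, +0.7430)
edge 3: e_3 = (+4.61, -3.45);  n_3 = (-0.5992, -0.8006)
∠(n_0, n_3) = 174.80°
δ = |180° − 174.80°| = 5.20°
5.20° ≤ 2α = 66.05°  →  valid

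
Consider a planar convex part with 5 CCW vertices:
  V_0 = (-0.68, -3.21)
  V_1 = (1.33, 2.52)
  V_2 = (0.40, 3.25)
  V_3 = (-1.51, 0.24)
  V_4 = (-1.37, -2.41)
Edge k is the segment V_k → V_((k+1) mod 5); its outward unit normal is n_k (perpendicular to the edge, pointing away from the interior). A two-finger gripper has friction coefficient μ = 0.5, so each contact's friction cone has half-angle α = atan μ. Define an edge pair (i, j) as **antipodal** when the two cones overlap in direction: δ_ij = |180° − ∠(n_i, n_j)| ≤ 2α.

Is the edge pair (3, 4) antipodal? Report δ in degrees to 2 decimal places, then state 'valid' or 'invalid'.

α = atan 0.5 = 26.57°;  2α = 53.13°
edge 3: e_3 = (+0.14, -2.65);  n_3 = (-0.9986, -0.0528)
edge 4: e_4 = (+0.69, -0.80);  n_4 = (-0.7572, -0.6531)
∠(n_3, n_4) = 37.75°
δ = |180° − 37.75°| = 142.25°
142.25° > 2α = 53.13°  →  invalid

δ = 142.25°, invalid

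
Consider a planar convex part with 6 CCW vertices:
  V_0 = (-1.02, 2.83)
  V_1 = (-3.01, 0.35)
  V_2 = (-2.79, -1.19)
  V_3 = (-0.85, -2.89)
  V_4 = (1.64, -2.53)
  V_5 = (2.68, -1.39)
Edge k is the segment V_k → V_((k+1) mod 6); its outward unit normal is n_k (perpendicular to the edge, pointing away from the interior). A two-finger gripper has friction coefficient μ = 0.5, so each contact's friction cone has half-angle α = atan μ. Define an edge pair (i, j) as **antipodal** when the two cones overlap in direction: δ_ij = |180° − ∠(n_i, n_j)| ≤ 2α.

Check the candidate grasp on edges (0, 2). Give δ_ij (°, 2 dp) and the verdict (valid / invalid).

α = atan 0.5 = 26.57°;  2α = 53.13°
edge 0: e_0 = (-1.99, -2.48);  n_0 = (-0.7799, +0.6258)
edge 2: e_2 = (+1.94, -1.70);  n_2 = (-0.6591, -0.7521)
∠(n_0, n_2) = 87.52°
δ = |180° − 87.52°| = 92.48°
92.48° > 2α = 53.13°  →  invalid

δ = 92.48°, invalid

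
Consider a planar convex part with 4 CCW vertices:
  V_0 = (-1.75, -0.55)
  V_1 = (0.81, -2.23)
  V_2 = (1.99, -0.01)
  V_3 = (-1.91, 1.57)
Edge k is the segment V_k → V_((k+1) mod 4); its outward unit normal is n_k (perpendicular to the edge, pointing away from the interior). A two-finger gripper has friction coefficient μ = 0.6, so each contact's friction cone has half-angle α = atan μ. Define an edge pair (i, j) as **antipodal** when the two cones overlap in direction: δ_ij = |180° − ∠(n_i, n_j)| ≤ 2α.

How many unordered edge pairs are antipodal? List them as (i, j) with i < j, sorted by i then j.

count = 2; pairs: (0,2), (1,3)

α = atan 0.6 = 30.96°;  2α = 61.93°
n_0 = (-0.5487, -0.8360)
n_1 = (+0.8830, -0.4693)
n_2 = (+0.3755, +0.9268)
n_3 = (-0.9972, -0.0753)
  (0,1): δ = 84.72°  ·
  (0,2): δ = 11.22°  ✓
  (0,3): δ = 127.59°  ·
  (1,2): δ = 84.06°  ·
  (1,3): δ = 32.31°  ✓
  (2,3): δ = 63.63°  ·
antipodal pairs: 2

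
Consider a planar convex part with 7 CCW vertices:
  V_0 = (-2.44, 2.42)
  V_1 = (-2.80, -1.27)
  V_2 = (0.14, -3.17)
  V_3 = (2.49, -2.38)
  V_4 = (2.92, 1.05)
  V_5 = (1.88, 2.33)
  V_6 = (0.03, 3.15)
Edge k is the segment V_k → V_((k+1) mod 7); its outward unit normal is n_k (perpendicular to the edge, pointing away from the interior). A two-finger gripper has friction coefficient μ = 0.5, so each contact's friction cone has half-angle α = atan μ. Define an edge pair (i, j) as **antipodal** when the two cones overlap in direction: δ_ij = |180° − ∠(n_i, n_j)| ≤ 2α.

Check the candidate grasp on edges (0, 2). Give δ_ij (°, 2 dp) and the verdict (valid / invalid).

α = atan 0.5 = 26.57°;  2α = 53.13°
edge 0: e_0 = (-0.36, -3.69);  n_0 = (-0.9953, +0.0971)
edge 2: e_2 = (+2.35, +0.79);  n_2 = (+0.3186, -0.9479)
∠(n_0, n_2) = 114.15°
δ = |180° − 114.15°| = 65.85°
65.85° > 2α = 53.13°  →  invalid

δ = 65.85°, invalid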